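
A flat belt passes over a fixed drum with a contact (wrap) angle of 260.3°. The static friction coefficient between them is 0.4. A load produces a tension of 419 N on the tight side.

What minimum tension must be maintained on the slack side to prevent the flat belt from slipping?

T_min ≈ 68.1 N

Capstan equation at impending slip: T_tight/T_slack = e^{μβ}.
β = 260.3° = 4.543 rad; e^{μβ} = e^{0.4×4.543} = 6.155.
T_slack = T_tight / e^{μβ} = 419 / 6.155 = 68.1 N.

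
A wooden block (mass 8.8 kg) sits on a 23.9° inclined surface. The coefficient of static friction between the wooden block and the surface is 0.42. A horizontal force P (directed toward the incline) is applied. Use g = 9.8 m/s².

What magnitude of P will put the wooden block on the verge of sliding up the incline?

At impending motion up the slope, friction acts down-slope at its limit: f = μ_s N.
Perpendicular to the incline: N = m g cos θ + P sin θ.
Along the incline: P cos θ = m g sin θ + μ_s N = m g sin θ + μ_s (m g cos θ + P sin θ).
Solving, P (cos θ − μ_s sin θ) = m g (sin θ + μ_s cos θ), so P = 8.8×9.8×(sin 23.9° + 0.42 cos 23.9°)/(cos 23.9° − 0.42 sin 23.9°) = 86.2×0.7891/0.7441 = 91.5 N.

P ≈ 91.5 N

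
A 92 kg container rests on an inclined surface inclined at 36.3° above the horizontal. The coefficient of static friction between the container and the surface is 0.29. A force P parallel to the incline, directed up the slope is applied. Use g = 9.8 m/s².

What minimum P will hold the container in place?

P_min ≈ 323 N

The container tends to slide down (tan θ > μ_s), so at the point of impending slip friction acts up-slope at its limit: f = μ_s N.
P is parallel to the surface, so N = m g cos θ = 727 N.
Along the incline: P + μ_s N = m g sin θ, so P = 534 − 0.29×727 = 323 N.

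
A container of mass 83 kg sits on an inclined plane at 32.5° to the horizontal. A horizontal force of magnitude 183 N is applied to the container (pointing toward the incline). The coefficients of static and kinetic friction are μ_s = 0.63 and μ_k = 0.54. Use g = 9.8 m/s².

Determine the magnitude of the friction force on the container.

f ≈ 283 N (up the incline)

Resolve perpendicular to the incline: N = m g cos θ + P sin θ = 83×9.8×cos 32.5° + 183×sin 32.5° = 784.3 N.
Parallel to the incline: P cos θ − m g sin θ = 154.3 − 437 = -282.7 N; the friction needed to balance this is 282.7 N acting up the slope.
Maximum static friction: μ_s N = 0.63 × 784.3 = 494.1 N.
Since 282.7 N is within the 494.1 N limit, the container stays put and friction is exactly 283 N.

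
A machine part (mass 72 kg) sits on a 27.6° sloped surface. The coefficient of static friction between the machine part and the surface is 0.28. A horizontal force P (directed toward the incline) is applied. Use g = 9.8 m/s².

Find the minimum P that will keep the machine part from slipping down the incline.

P_min ≈ 149 N

The machine part tends to slide down (tan θ > μ_s), so at the point of impending slip friction acts up-slope at its limit: f = μ_s N.
Perpendicular to the incline: N = m g cos θ + P sin θ.
Along the incline: P cos θ + μ_s N = m g sin θ, i.e. P cos θ + μ_s (m g cos θ + P sin θ) = m g sin θ.
Solving, P (cos θ + μ_s sin θ) = m g (sin θ − μ_s cos θ), so P = 706×0.2152/1.016 = 149 N.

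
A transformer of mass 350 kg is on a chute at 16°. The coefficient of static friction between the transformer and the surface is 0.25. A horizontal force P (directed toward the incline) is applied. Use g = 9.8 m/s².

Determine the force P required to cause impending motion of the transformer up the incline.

At impending motion up the slope, friction acts down-slope at its limit: f = μ_s N.
Perpendicular to the incline: N = m g cos θ + P sin θ.
Along the incline: P cos θ = m g sin θ + μ_s N = m g sin θ + μ_s (m g cos θ + P sin θ).
Solving, P (cos θ − μ_s sin θ) = m g (sin θ + μ_s cos θ), so P = 350×9.8×(sin 16° + 0.25 cos 16°)/(cos 16° − 0.25 sin 16°) = 3430×0.516/0.8924 = 1980 N.

P ≈ 1980 N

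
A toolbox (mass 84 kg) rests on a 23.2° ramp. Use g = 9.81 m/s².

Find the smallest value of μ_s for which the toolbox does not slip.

μ_s,min ≈ 0.429

At the slip threshold m g sin θ = μ_s m g cos θ, so μ_s,min = tan θ.
μ_s,min = tan 23.2° = 0.429.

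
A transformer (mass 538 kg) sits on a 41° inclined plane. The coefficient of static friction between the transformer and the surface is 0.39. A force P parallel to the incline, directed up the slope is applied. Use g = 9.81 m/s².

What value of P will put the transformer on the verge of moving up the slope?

P ≈ 5020 N

At impending motion up the slope, friction acts down-slope at its limit: f = μ_s N.
P is parallel to the surface, so N = m g cos θ = 3980 N.
Along the incline: P = m g sin θ + μ_s N = 3460 + 0.39×3980 = 5020 N.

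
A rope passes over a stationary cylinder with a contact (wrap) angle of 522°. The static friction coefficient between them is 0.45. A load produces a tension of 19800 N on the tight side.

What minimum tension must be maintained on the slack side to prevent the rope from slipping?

T_min ≈ 328 N

Capstan equation at impending slip: T_tight/T_slack = e^{μβ}.
β = 522° = 9.111 rad; e^{μβ} = e^{0.45×9.111} = 60.33.
T_slack = T_tight / e^{μβ} = 19800 / 60.33 = 328 N.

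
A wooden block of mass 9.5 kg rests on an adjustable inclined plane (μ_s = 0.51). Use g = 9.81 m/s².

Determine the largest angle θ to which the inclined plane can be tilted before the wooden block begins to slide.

θ_max ≈ 27°

At the slip threshold, m g sin θ = μ_s · m g cos θ, so tan θ = μ_s.
θ_max = arctan(0.51) = 27°.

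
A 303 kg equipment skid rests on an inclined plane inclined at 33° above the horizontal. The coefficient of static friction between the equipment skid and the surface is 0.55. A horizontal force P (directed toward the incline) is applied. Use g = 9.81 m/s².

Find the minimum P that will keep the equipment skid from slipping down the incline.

P_min ≈ 218 N

The equipment skid tends to slide down (tan θ > μ_s), so at the point of impending slip friction acts up-slope at its limit: f = μ_s N.
Perpendicular to the incline: N = m g cos θ + P sin θ.
Along the incline: P cos θ + μ_s N = m g sin θ, i.e. P cos θ + μ_s (m g cos θ + P sin θ) = m g sin θ.
Solving, P (cos θ + μ_s sin θ) = m g (sin θ − μ_s cos θ), so P = 2970×0.08337/1.138 = 218 N.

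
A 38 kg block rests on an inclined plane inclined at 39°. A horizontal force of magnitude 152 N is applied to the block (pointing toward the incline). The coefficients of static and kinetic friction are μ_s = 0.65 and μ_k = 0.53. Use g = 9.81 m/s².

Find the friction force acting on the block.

f ≈ 116 N (up the incline)

The horizontal push has a component P sin θ into the surface, so N = m g cos θ + P sin θ = 289.7 + 95.66 = 385.4 N.
Along the incline, the net driving force (taking up-slope positive) is P cos θ − m g sin θ = 118.1 − 234.6 = -116.5 N, so equilibrium requires friction f = 116.5 N (up-slope).
The limit of static friction is μ_s N = 250.5 N.
Since 116.5 N is within the 250.5 N limit, the block stays put and friction is exactly 116 N.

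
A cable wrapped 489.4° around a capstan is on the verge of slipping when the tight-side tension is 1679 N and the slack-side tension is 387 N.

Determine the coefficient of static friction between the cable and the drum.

T₂/T₁ = e^{μβ} → μ = ln(T₂/T₁)/β.
β = 489.4° = 8.542 rad.
μ = ln(1679/387)/8.542 = ln(4.339)/8.542 = 0.172.

μ ≈ 0.172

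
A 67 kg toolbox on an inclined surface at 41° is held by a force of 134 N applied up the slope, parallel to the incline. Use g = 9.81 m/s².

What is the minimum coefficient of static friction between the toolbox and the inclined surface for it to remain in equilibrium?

N = m g cos θ = 496 N.
Friction must make up the shortfall along the incline: f = m g sin θ − P = 431.2 − 134 = 297.2 N.
At the threshold f = μ_s N, so μ_s,min = 297.2/496 = 0.599.

μ_s,min ≈ 0.599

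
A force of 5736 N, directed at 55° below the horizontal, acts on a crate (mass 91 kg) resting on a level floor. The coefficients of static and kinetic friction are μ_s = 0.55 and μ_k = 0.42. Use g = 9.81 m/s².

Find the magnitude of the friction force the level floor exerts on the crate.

f ≈ 2350 N

The vertical component of P adds to the normal force: N = m g + P sin α = 892.7 + 4699 = 5591 N.
The horizontal driving force is P cos α = 3290 N, so equilibrium needs friction f = 3290 N.
μ_s N = 0.55 × 5591 = 3075 N.
The required friction exceeds μ_s N, so the crate moves and f = μ_k N = 2350 N.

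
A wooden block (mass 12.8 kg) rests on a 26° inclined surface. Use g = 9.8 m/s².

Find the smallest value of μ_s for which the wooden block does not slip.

At the slip threshold m g sin θ = μ_s m g cos θ, so μ_s,min = tan θ.
μ_s,min = tan 26° = 0.488.

μ_s,min ≈ 0.488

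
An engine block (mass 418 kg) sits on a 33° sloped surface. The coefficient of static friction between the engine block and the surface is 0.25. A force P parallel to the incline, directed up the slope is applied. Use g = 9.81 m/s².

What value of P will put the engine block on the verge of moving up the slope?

At impending motion up the slope, friction acts down-slope at its limit: f = μ_s N.
P is parallel to the surface, so N = m g cos θ = 3440 N.
Along the incline: P = m g sin θ + μ_s N = 2230 + 0.25×3440 = 3090 N.

P ≈ 3090 N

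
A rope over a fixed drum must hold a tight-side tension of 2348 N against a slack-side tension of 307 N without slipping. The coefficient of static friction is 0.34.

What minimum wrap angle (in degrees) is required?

β_min ≈ 343°

T₂/T₁ = e^{μβ} → β = ln(T₂/T₁)/μ.
β = ln(2348/307)/0.34 = 2.034/0.34 = 5.984 rad.
In degrees: β = 5.984 × 180/π = 343°.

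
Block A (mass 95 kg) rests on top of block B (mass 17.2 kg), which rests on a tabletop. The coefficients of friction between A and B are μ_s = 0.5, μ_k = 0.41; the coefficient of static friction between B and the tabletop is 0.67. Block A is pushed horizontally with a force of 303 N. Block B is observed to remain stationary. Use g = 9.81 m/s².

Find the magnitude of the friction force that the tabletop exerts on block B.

f ≈ 303 N

Normal force at the A–B interface: N₁ = m_A g = 932 N.
So the A–B interface can sustain at most μ_s N₁ = 466 N of static friction.
P = 303 N is within that limit, so A and B move together (both at rest); the A–B friction is simply f₁ = P = 303 N.
By Newton's third law B feels 303 N forward from A. With B stationary, the floor's static friction on B balances it: f₂ = 303 N (well within μ_s(m_A+m_B)g = 737.5 N).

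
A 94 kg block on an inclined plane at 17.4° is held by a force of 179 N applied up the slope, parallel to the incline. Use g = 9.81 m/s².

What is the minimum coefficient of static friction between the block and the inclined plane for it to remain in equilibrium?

N = m g cos θ = 879.9 N.
Friction must make up the shortfall along the incline: f = m g sin θ − P = 275.8 − 179 = 96.76 N.
At the threshold f = μ_s N, so μ_s,min = 96.76/879.9 = 0.11.

μ_s,min ≈ 0.11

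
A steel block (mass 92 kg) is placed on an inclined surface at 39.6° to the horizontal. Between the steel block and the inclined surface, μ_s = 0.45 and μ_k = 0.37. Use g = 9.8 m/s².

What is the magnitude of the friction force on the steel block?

Perpendicular to the surface, N = m g cos θ = 92·9.8·cos 39.6° = 694.7 N.
Along the slope the weight component is m g sin θ = 574.7 N; friction must supply exactly this, acting up-slope.
Maximum static friction available: μ_s N = 0.45 × 694.7 = 312.6 N.
|574.7| exceeds 312.6 N, so the steel block slips down-slope; friction is kinetic, f = μ_k N = 0.37×694.7 = 257 N.

f ≈ 257 N (up the incline)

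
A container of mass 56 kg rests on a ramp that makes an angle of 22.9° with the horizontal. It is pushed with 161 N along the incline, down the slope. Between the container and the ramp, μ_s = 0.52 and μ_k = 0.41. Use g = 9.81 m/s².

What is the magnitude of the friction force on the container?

The normal reaction is N = m g cos θ = 506.1 N.
The friction needed for equilibrium is m g sin θ + P = 213.8 + 161 = 374.8 N, measured positive up-slope.
Maximum static friction available: μ_s N = 0.52 × 506.1 = 263.2 N.
|374.8| exceeds 263.2 N, so the container slips down-slope; friction is kinetic, f = μ_k N = 0.41×506.1 = 207 N.

f ≈ 207 N (up the incline)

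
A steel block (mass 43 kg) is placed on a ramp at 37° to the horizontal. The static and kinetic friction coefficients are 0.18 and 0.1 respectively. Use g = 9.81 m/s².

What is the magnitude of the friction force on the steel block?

The normal reaction is N = m g cos θ = 336.9 N.
Along the slope the weight component is m g sin θ = 253.9 N; friction must supply exactly this, acting up-slope.
Maximum static friction available: μ_s N = 0.18 × 336.9 = 60.64 N.
|253.9| exceeds 60.64 N, so the steel block slips down-slope; friction is kinetic, f = μ_k N = 0.1×336.9 = 33.7 N.

f ≈ 33.7 N (up the incline)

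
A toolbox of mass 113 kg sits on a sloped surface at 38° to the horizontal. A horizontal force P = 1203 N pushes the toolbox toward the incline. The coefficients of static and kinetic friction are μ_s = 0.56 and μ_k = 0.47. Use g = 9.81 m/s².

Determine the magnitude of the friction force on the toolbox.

f ≈ 265 N (down the incline)

Normal direction: N = m g cos θ + P sin θ = 1614 N.
Along the incline, the net driving force (taking up-slope positive) is P cos θ − m g sin θ = 948 − 682.5 = 265.5 N, so equilibrium requires friction f = -265.5 N (down-slope).
The limit of static friction is μ_s N = 903.9 N.
|f_req| = 265.5 ≤ 903.9 N → the toolbox is in equilibrium; friction equals the required value.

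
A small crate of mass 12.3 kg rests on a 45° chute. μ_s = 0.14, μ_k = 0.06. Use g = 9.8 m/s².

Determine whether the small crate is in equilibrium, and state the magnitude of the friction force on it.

N = m g cos θ = 85.2 N.
Down-slope weight component: m g sin θ = 85.2 N.
μ_s N = 11.9 N.
85.2 > 11.9 N, so it slides; kinetic friction f = μ_k N = 0.06×85.2 = 5.11 N.

f ≈ 5.11 N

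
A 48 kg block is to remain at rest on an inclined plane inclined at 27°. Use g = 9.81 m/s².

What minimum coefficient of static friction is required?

μ_s,min ≈ 0.51

At the slip threshold m g sin θ = μ_s m g cos θ, so μ_s,min = tan θ.
μ_s,min = tan 27° = 0.51.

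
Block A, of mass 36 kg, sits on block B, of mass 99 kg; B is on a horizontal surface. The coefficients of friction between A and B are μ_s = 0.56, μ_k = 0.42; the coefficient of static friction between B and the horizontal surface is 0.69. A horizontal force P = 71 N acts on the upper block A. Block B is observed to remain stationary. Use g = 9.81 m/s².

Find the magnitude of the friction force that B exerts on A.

f ≈ 71 N

The normal force B exerts on A is simply A's weight, N₁ = 353.2 N.
So the A–B interface can sustain at most μ_s N₁ = 197.8 N of static friction.
P = 71 N is within that limit, so A and B move together (both at rest); the A–B friction is simply f₁ = P = 71 N.
B experiences an equal 71 N forward from A (third law). B is in equilibrium, so the floor supplies f₂ = 71 N of static friction (limit μ_s(m_A+m_B)g = 913.8 N, not exceeded).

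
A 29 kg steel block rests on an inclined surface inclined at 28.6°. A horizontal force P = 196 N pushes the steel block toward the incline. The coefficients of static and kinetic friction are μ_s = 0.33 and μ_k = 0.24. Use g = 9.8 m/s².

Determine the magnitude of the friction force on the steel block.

f ≈ 36 N (down the incline)

Normal direction: N = m g cos θ + P sin θ = 343.3 N.
Along the incline, the net driving force (taking up-slope positive) is P cos θ − m g sin θ = 172.1 − 136 = 36.04 N, so equilibrium requires friction f = -36.04 N (down-slope).
The limit of static friction is μ_s N = 113.3 N.
Since 36.04 N is within the 113.3 N limit, the steel block stays put and friction is exactly 36 N.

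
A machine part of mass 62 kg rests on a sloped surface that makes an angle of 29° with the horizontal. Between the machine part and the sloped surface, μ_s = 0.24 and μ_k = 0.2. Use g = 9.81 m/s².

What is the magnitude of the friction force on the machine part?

f ≈ 106 N (up the incline)

The normal reaction is N = m g cos θ = 532 N.
Along the slope the weight component is m g sin θ = 294.9 N; friction must supply exactly this, acting up-slope.
Static friction can supply at most μ_s N = 127.7 N.
|294.9| exceeds 127.7 N, so the machine part slips down-slope; friction is kinetic, f = μ_k N = 0.2×532 = 106 N.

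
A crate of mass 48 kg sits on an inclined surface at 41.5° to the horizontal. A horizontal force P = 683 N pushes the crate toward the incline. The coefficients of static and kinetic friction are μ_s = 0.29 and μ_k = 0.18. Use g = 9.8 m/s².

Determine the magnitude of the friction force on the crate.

Resolve perpendicular to the incline: N = m g cos θ + P sin θ = 48×9.8×cos 41.5° + 683×sin 41.5° = 804.9 N.
Along the incline, the net driving force (taking up-slope positive) is P cos θ − m g sin θ = 511.5 − 311.7 = 199.8 N, so equilibrium requires friction f = -199.8 N (down-slope).
The limit of static friction is μ_s N = 233.4 N.
|f_req| = 199.8 ≤ 233.4 N → the crate is in equilibrium; friction equals the required value.

f ≈ 200 N (down the incline)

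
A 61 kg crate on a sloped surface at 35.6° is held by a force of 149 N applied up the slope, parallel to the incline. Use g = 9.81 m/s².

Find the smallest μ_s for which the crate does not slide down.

μ_s,min ≈ 0.41

N = m g cos θ = 486.6 N.
Friction must make up the shortfall along the incline: f = m g sin θ − P = 348.3 − 149 = 199.3 N.
At the threshold f = μ_s N, so μ_s,min = 199.3/486.6 = 0.41.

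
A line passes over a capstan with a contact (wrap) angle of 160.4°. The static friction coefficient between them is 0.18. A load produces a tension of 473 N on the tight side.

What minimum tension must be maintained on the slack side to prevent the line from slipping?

Capstan equation at impending slip: T_tight/T_slack = e^{μβ}.
β = 160.4° = 2.8 rad; e^{μβ} = e^{0.18×2.8} = 1.655.
T_slack = T_tight / e^{μβ} = 473 / 1.655 = 286 N.

T_min ≈ 286 N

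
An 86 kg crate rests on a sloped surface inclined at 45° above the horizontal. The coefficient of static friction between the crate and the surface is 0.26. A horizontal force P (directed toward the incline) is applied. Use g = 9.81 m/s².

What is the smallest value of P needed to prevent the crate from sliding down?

The crate tends to slide down (tan θ > μ_s), so at the point of impending slip friction acts up-slope at its limit: f = μ_s N.
Perpendicular to the incline: N = m g cos θ + P sin θ.
Along the incline: P cos θ + μ_s N = m g sin θ, i.e. P cos θ + μ_s (m g cos θ + P sin θ) = m g sin θ.
Solving, P (cos θ + μ_s sin θ) = m g (sin θ − μ_s cos θ), so P = 844×0.5233/0.891 = 495 N.

P_min ≈ 495 N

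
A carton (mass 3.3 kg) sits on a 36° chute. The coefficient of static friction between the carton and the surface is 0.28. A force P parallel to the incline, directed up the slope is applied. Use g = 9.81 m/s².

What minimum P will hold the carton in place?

P_min ≈ 11.7 N

The carton tends to slide down (tan θ > μ_s), so at the point of impending slip friction acts up-slope at its limit: f = μ_s N.
P is parallel to the surface, so N = m g cos θ = 26.2 N.
Along the incline: P + μ_s N = m g sin θ, so P = 19 − 0.28×26.2 = 11.7 N.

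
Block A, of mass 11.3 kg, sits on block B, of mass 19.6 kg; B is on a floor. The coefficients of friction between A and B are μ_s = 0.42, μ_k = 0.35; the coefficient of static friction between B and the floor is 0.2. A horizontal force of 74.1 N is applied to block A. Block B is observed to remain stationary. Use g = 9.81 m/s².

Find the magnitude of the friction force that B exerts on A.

f ≈ 38.8 N

The normal force B exerts on A is simply A's weight, N₁ = 110.9 N.
Maximum static friction on A from B: μ_s N₁ = 0.42×110.9 = 46.56 N.
P = 74.1 N exceeds that limit, so A slips over B and the interface friction becomes kinetic: f₁ = μ_k N₁ = 0.35×110.9 = 38.8 N.
B experiences an equal 38.8 N forward from A (third law). B is in equilibrium, so the floor supplies f₂ = 38.8 N of static friction (limit μ_s(m_A+m_B)g = 60.63 N, not exceeded).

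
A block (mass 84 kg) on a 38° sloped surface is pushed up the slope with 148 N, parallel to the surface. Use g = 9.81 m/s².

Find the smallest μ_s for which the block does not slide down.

N = m g cos θ = 649.4 N.
Friction must make up the shortfall along the incline: f = m g sin θ − P = 507.3 − 148 = 359.3 N.
At the threshold f = μ_s N, so μ_s,min = 359.3/649.4 = 0.553.

μ_s,min ≈ 0.553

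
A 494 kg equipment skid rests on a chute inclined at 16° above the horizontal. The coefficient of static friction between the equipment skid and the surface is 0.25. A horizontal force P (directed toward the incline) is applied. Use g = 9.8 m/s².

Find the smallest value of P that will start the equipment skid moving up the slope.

P ≈ 2800 N

At impending motion up the slope, friction acts down-slope at its limit: f = μ_s N.
Perpendicular to the incline: N = m g cos θ + P sin θ.
Along the incline: P cos θ = m g sin θ + μ_s N = m g sin θ + μ_s (m g cos θ + P sin θ).
Solving, P (cos θ − μ_s sin θ) = m g (sin θ + μ_s cos θ), so P = 494×9.8×(sin 16° + 0.25 cos 16°)/(cos 16° − 0.25 sin 16°) = 4840×0.516/0.8924 = 2800 N.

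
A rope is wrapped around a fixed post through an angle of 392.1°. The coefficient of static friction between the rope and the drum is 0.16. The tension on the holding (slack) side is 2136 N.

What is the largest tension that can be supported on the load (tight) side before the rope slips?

T_max ≈ 6380 N

At impending slip the capstan equation gives T₂/T₁ = e^{μβ} with β in radians.
β = 392.1° × π/180 = 6.843 rad.
e^{μβ} = e^{0.16×6.843} = 2.989.
T₂ = T₁ · e^{μβ} = 2136 × 2.989 = 6380 N.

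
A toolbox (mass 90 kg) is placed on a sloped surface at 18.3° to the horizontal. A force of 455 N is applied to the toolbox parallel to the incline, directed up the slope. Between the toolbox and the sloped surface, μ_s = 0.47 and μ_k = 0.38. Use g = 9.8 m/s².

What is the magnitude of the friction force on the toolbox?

Perpendicular to the surface, N = m g cos θ = 90·9.8·cos 18.3° = 837.4 N.
Parallel to the incline, ΣF = 0 gives f = m g sin θ − P = 276.9 − 455 = -178.1 N (up-slope positive).
The static-friction ceiling is μ_s N = 0.47 × 837.4 = 393.6 N.
Since |-178.1| ≤ 393.6 N, the toolbox remains in static equilibrium and friction takes exactly the required value.

f ≈ 178 N (down the incline)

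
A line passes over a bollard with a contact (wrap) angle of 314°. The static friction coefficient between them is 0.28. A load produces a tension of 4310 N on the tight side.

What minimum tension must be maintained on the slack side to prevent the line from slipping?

Capstan equation at impending slip: T_tight/T_slack = e^{μβ}.
β = 314° = 5.48 rad; e^{μβ} = e^{0.28×5.48} = 4.639.
T_slack = T_tight / e^{μβ} = 4310 / 4.639 = 929 N.

T_min ≈ 929 N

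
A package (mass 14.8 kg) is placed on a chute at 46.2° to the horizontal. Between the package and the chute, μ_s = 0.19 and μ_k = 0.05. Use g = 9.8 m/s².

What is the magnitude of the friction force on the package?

Normal force: N = m g cos θ = 14.8 × 9.8 × cos 46.2° = 100.4 N.
For equilibrium along the incline, friction must balance the weight component: f = m g sin θ = 104.7 N up the slope.
The static-friction ceiling is μ_s N = 0.19 × 100.4 = 19.07 N.
Since |104.7| > 19.07 N, static friction cannot hold it; the package slides down the incline and kinetic friction applies: f = μ_k N = 0.05 × 100.4 = 5.02 N.

f ≈ 5.02 N (up the incline)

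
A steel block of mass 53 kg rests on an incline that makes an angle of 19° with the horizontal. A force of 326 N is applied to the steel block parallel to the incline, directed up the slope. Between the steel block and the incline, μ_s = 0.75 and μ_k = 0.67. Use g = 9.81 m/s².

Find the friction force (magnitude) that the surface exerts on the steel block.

The normal reaction is N = m g cos θ = 491.6 N.
Parallel to the incline, ΣF = 0 gives f = m g sin θ − P = 169.3 − 326 = -156.7 N (up-slope positive).
Maximum static friction available: μ_s N = 0.75 × 491.6 = 368.7 N.
Since |-156.7| ≤ 368.7 N, the steel block remains in static equilibrium and friction takes exactly the required value.

f ≈ 157 N (down the incline)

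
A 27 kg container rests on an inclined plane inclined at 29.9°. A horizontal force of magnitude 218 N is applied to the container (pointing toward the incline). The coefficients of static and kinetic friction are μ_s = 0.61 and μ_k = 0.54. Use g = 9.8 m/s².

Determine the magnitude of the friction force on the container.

f ≈ 57.1 N (down the incline)

Resolve perpendicular to the incline: N = m g cos θ + P sin θ = 27×9.8×cos 29.9° + 218×sin 29.9° = 338.1 N.
Along the incline, the net driving force (taking up-slope positive) is P cos θ − m g sin θ = 189 − 131.9 = 57.08 N, so equilibrium requires friction f = -57.08 N (down-slope).
The limit of static friction is μ_s N = 206.2 N.
Since 57.08 N is within the 206.2 N limit, the container stays put and friction is exactly 57.1 N.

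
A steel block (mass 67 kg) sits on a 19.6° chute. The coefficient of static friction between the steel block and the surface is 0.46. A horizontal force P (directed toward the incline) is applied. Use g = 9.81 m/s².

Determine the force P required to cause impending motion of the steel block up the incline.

At impending motion up the slope, friction acts down-slope at its limit: f = μ_s N.
Perpendicular to the incline: N = m g cos θ + P sin θ.
Along the incline: P cos θ = m g sin θ + μ_s N = m g sin θ + μ_s (m g cos θ + P sin θ).
Solving, P (cos θ − μ_s sin θ) = m g (sin θ + μ_s cos θ), so P = 67×9.81×(sin 19.6° + 0.46 cos 19.6°)/(cos 19.6° − 0.46 sin 19.6°) = 657×0.7688/0.7877 = 641 N.

P ≈ 641 N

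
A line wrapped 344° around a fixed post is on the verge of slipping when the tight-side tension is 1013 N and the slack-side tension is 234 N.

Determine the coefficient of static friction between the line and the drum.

T₂/T₁ = e^{μβ} → μ = ln(T₂/T₁)/β.
β = 344° = 6.004 rad.
μ = ln(1013/234)/6.004 = ln(4.329)/6.004 = 0.244.

μ ≈ 0.244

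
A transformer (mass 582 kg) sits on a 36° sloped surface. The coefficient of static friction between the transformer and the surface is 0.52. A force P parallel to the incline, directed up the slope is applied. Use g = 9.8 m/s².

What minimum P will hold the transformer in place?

The transformer tends to slide down (tan θ > μ_s), so at the point of impending slip friction acts up-slope at its limit: f = μ_s N.
P is parallel to the surface, so N = m g cos θ = 4610 N.
Along the incline: P + μ_s N = m g sin θ, so P = 3350 − 0.52×4610 = 953 N.

P_min ≈ 953 N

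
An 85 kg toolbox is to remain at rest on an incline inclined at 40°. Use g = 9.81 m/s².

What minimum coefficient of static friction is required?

μ_s,min ≈ 0.839

At the slip threshold m g sin θ = μ_s m g cos θ, so μ_s,min = tan θ.
μ_s,min = tan 40° = 0.839.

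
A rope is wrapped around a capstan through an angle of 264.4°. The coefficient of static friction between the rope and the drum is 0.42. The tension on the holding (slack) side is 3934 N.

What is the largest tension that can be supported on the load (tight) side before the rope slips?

At impending slip the capstan equation gives T₂/T₁ = e^{μβ} with β in radians.
β = 264.4° × π/180 = 4.615 rad.
e^{μβ} = e^{0.42×4.615} = 6.946.
T₂ = T₁ · e^{μβ} = 3934 × 6.946 = 27300 N.

T_max ≈ 27300 N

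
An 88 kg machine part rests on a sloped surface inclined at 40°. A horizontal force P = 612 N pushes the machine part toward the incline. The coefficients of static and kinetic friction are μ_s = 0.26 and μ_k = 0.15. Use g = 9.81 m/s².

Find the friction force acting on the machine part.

f ≈ 86.1 N (up the incline)

The horizontal push has a component P sin θ into the surface, so N = m g cos θ + P sin θ = 661.3 + 393.4 = 1055 N.
Along the incline, the net driving force (taking up-slope positive) is P cos θ − m g sin θ = 468.8 − 554.9 = -86.09 N, so equilibrium requires friction f = 86.09 N (up-slope).
Maximum static friction: μ_s N = 0.26 × 1055 = 274.2 N.
Since 86.09 N is within the 274.2 N limit, the machine part stays put and friction is exactly 86.1 N.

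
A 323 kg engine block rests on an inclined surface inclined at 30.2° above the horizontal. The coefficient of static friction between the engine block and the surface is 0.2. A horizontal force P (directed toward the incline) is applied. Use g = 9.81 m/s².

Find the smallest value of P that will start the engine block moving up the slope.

At impending motion up the slope, friction acts down-slope at its limit: f = μ_s N.
Perpendicular to the incline: N = m g cos θ + P sin θ.
Along the incline: P cos θ = m g sin θ + μ_s N = m g sin θ + μ_s (m g cos θ + P sin θ).
Solving, P (cos θ − μ_s sin θ) = m g (sin θ + μ_s cos θ), so P = 323×9.81×(sin 30.2° + 0.2 cos 30.2°)/(cos 30.2° − 0.2 sin 30.2°) = 3170×0.6759/0.7637 = 2800 N.

P ≈ 2800 N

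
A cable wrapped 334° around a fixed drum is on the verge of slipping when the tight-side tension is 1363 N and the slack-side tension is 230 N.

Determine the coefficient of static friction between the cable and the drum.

μ ≈ 0.305

T₂/T₁ = e^{μβ} → μ = ln(T₂/T₁)/β.
β = 334° = 5.829 rad.
μ = ln(1363/230)/5.829 = ln(5.926)/5.829 = 0.305.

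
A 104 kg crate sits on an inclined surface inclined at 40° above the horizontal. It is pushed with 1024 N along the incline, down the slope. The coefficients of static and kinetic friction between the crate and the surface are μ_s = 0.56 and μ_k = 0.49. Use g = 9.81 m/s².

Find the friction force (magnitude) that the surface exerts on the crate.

f ≈ 383 N (up the incline)

Perpendicular to the surface, N = m g cos θ = 104·9.81·cos 40° = 781.5 N.
The friction needed for equilibrium is m g sin θ + P = 655.8 + 1024 = 1680 N, measured positive up-slope.
The static-friction ceiling is μ_s N = 0.56 × 781.5 = 437.7 N.
Since |1680| > 437.7 N, static friction cannot hold it; the crate slides down the incline and kinetic friction applies: f = μ_k N = 0.49 × 781.5 = 383 N.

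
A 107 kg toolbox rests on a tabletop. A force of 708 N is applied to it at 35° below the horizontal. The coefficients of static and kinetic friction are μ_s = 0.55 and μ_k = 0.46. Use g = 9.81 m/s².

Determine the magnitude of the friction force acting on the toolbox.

f ≈ 580 N

N = m g + P sin α = 1050 + 708×sin 35° = 1456 N.
The horizontal driving force is P cos α = 580 N, so equilibrium needs friction f = 580 N.
The static-friction limit is μ_s N = 800.7 N.
580 ≤ 800.7 N → static; friction equals the required 580 N.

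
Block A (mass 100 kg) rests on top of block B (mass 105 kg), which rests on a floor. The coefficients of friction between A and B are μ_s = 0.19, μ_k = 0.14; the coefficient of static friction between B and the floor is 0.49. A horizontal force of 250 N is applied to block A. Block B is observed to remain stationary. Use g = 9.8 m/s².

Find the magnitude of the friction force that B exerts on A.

f ≈ 137 N

The normal force B exerts on A is simply A's weight, N₁ = 980 N.
So the A–B interface can sustain at most μ_s N₁ = 186.2 N of static friction.
P = 250 N exceeds that limit, so A slips over B and the interface friction becomes kinetic: f₁ = μ_k N₁ = 0.14×980 = 137 N.
B experiences an equal 137 N forward from A (third law). B is in equilibrium, so the floor supplies f₂ = 137 N of static friction (limit μ_s(m_A+m_B)g = 984.4 N, not exceeded).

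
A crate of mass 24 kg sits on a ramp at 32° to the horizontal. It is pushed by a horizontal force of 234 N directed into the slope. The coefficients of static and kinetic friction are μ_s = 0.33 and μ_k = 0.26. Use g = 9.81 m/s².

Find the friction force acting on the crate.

Resolve perpendicular to the incline: N = m g cos θ + P sin θ = 24×9.81×cos 32° + 234×sin 32° = 323.7 N.
Parallel to the incline: P cos θ − m g sin θ = 198.4 − 124.8 = 73.68 N; the friction needed to balance this is 73.68 N acting down the slope.
The limit of static friction is μ_s N = 106.8 N.
Since 73.68 N is within the 106.8 N limit, the crate stays put and friction is exactly 73.7 N.

f ≈ 73.7 N (down the incline)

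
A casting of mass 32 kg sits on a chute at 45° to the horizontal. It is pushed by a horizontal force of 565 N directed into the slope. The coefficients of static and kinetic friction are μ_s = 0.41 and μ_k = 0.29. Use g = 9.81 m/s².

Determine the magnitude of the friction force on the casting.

Normal direction: N = m g cos θ + P sin θ = 621.5 N.
Parallel to the incline: P cos θ − m g sin θ = 399.5 − 222 = 177.5 N; the friction needed to balance this is 177.5 N acting down the slope.
Maximum static friction: μ_s N = 0.41 × 621.5 = 254.8 N.
|f_req| = 177.5 ≤ 254.8 N → the casting is in equilibrium; friction equals the required value.

f ≈ 178 N (down the incline)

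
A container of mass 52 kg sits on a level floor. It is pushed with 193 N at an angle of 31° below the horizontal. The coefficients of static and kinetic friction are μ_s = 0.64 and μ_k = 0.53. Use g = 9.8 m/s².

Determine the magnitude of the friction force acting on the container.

f ≈ 165 N

Vertical equilibrium gives N = m g + P sin α = 609 N.
Horizontally, friction must balance P cos α = 165.4 N.
μ_s N = 0.64 × 609 = 389.8 N.
Since 165.4 N does not exceed the limit, the container stays at rest and f = 165 N.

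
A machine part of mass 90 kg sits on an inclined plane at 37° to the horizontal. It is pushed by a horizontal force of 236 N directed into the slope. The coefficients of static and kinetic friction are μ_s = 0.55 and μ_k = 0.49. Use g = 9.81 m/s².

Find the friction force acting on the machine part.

Normal direction: N = m g cos θ + P sin θ = 847.1 N.
Parallel to the incline: P cos θ − m g sin θ = 188.5 − 531.3 = -342.9 N; the friction needed to balance this is 342.9 N acting up the slope.
Maximum static friction: μ_s N = 0.55 × 847.1 = 465.9 N.
Since 342.9 N is within the 465.9 N limit, the machine part stays put and friction is exactly 343 N.

f ≈ 343 N (up the incline)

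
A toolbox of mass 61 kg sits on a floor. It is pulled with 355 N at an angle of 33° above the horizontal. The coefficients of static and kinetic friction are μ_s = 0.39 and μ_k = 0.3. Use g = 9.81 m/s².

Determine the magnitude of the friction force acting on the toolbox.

f ≈ 122 N

The vertical component of P reduces the normal force: N = m g − P sin α = 598.4 − 193.3 = 405.1 N.
Horizontally, friction must balance P cos α = 297.7 N.
The static-friction limit is μ_s N = 158 N.
297.7 > 158 N → the toolbox slides; f = μ_k N = 0.3×405.1 = 122 N.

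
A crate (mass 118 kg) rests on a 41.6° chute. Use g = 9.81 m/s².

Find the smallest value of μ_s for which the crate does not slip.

μ_s,min ≈ 0.888

At the slip threshold m g sin θ = μ_s m g cos θ, so μ_s,min = tan θ.
μ_s,min = tan 41.6° = 0.888.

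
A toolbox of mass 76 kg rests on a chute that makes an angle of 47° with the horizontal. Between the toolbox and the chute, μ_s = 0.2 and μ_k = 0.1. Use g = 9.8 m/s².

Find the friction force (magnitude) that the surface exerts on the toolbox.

Normal force: N = m g cos θ = 76 × 9.8 × cos 47° = 508 N.
Along the slope the weight component is m g sin θ = 544.7 N; friction must supply exactly this, acting up-slope.
Static friction can supply at most μ_s N = 101.6 N.
Since |544.7| > 101.6 N, static friction cannot hold it; the toolbox slides down the incline and kinetic friction applies: f = μ_k N = 0.1 × 508 = 50.8 N.

f ≈ 50.8 N (up the incline)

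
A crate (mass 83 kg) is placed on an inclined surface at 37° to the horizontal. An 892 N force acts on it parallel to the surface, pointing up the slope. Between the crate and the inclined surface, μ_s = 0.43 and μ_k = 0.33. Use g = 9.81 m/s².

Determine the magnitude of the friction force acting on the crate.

f ≈ 215 N (down the incline)

Perpendicular to the surface, N = m g cos θ = 83·9.81·cos 37° = 650.3 N.
Parallel to the incline, ΣF = 0 gives f = m g sin θ − P = 490 − 892 = -402 N (up-slope positive).
Maximum static friction available: μ_s N = 0.43 × 650.3 = 279.6 N.
|-402| exceeds 279.6 N, so the crate slips up-slope; friction is kinetic, f = μ_k N = 0.33×650.3 = 215 N.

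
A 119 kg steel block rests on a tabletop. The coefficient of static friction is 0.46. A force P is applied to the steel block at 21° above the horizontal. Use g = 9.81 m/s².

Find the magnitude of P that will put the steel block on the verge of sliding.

P ≈ 489 N

N = m g − P sin α (the pull lifts the steel block).
At impending slip, P cos α = μ_s N = μ_s (m g − P sin α).
Solving: P (cos α + μ_s sin α) = μ_s m g → P = 0.46×1170/(cos 21° + 0.46 sin 21°) = 537/1.098 = 489 N.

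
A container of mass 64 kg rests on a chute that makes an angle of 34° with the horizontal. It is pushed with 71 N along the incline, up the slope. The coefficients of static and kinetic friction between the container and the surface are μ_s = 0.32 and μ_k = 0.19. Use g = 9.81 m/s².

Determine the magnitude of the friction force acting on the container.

f ≈ 98.9 N (up the incline)

Perpendicular to the surface, N = m g cos θ = 64·9.81·cos 34° = 520.5 N.
For equilibrium along the incline the friction force must supply f = m g sin θ − P = 351.1 − 71 = 280.1 N (positive meaning up-slope).
The static-friction ceiling is μ_s N = 0.32 × 520.5 = 166.6 N.
Since |280.1| > 166.6 N, static friction cannot hold it; the container slides down the incline and kinetic friction applies: f = μ_k N = 0.19 × 520.5 = 98.9 N.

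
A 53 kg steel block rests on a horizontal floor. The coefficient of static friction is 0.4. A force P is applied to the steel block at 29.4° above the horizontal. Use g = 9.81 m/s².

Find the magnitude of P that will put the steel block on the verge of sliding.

N = m g − P sin α (the pull lifts the steel block).
At impending slip, P cos α = μ_s N = μ_s (m g − P sin α).
Solving: P (cos α + μ_s sin α) = μ_s m g → P = 0.4×520/(cos 29.4° + 0.4 sin 29.4°) = 208/1.068 = 195 N.

P ≈ 195 N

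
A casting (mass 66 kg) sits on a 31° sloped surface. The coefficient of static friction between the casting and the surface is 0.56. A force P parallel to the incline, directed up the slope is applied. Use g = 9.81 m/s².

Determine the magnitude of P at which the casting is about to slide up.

At impending motion up the slope, friction acts down-slope at its limit: f = μ_s N.
P is parallel to the surface, so N = m g cos θ = 555 N.
Along the incline: P = m g sin θ + μ_s N = 333 + 0.56×555 = 644 N.

P ≈ 644 N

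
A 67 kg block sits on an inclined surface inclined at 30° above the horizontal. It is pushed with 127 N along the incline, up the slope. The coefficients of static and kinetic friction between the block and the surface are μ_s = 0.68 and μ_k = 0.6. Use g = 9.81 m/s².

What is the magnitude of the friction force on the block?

f ≈ 202 N (up the incline)

Normal force: N = m g cos θ = 67 × 9.81 × cos 30° = 569.2 N.
Parallel to the incline, ΣF = 0 gives f = m g sin θ − P = 328.6 − 127 = 201.6 N (up-slope positive).
The static-friction ceiling is μ_s N = 0.68 × 569.2 = 387.1 N.
Since |201.6| ≤ 387.1 N, no slip — friction simply equals what equilibrium demands.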